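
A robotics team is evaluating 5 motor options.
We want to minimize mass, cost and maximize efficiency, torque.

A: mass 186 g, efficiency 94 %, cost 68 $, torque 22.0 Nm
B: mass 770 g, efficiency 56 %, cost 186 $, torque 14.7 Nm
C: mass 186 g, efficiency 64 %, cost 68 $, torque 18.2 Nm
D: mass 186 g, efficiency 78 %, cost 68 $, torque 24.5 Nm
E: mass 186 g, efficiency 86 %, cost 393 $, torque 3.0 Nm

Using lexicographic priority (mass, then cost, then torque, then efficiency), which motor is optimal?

D

First minimize mass: best is 186, kept {A, C, D, E}.
Then minimize cost: best is 68, kept {A, C, D}.
Then maximize torque: best is 24.5, kept {D}.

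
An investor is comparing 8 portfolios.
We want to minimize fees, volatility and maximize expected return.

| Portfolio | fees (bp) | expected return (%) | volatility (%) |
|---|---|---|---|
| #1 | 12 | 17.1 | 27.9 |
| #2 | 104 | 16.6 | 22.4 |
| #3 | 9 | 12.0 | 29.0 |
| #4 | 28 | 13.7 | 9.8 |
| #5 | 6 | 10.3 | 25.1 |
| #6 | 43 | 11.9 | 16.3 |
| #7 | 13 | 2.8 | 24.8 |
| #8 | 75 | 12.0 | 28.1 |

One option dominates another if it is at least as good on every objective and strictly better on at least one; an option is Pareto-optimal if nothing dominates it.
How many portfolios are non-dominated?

#1: not dominated (best expected return).
#2: not dominated.
#3: not dominated.
#4: not dominated (best volatility).
#5: not dominated (best fees).
#6: dominated by #4 (fees 28≤43, expected return 13.7≥11.9, volatility 9.8≤16.3).
#7: not dominated.
#8: dominated by #1 (fees 12≤75, expected return 17.1≥12.0, volatility 27.9≤28.1).
Pareto-optimal: #1, #2, #3, #4, #5, #7 → 6.

6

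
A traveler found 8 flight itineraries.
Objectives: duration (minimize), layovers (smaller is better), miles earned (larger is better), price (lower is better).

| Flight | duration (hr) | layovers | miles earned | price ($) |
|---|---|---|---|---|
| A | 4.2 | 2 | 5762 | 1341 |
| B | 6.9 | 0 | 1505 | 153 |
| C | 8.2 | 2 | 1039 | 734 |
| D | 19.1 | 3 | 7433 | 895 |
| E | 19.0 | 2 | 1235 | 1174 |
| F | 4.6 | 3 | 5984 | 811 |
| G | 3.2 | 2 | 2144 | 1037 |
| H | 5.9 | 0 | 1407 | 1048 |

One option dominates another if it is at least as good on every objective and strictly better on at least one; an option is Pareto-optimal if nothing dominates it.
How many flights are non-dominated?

6

A: not dominated.
B: not dominated (best price).
C: dominated by B (duration 6.9≤8.2, layovers 0≤2, miles earned 1505≥1039, price 153≤734).
D: not dominated (best miles earned).
E: dominated by B (duration 6.9≤19.0, layovers 0≤2, miles earned 1505≥1235, price 153≤1174).
F: not dominated.
G: not dominated (best duration).
H: not dominated.
Pareto-optimal: A, B, D, F, G, H → 6.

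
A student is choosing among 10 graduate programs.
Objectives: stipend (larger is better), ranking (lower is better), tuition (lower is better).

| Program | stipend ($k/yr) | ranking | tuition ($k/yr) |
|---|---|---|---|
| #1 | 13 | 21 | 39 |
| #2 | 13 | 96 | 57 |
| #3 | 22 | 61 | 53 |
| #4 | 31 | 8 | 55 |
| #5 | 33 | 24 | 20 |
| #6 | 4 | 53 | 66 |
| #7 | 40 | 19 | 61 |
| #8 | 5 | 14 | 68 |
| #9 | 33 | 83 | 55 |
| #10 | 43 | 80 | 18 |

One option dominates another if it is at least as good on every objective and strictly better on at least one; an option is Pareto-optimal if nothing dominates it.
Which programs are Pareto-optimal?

#1: not dominated.
#2: dominated by #1 (stipend 13≥13, ranking 21≤96, tuition 39≤57).
#3: dominated by #5 (stipend 33≥22, ranking 24≤61, tuition 20≤53).
#4: not dominated (best ranking).
#5: not dominated.
#6: dominated by #1 (stipend 13≥4, ranking 21≤53, tuition 39≤66).
#7: not dominated.
#8: dominated by #4 (stipend 31≥5, ranking 8≤14, tuition 55≤68).
#9: dominated by #5 (stipend 33≥33, ranking 24≤83, tuition 20≤55).
#10: not dominated (best stipend).

#1, #4, #5, #7, #10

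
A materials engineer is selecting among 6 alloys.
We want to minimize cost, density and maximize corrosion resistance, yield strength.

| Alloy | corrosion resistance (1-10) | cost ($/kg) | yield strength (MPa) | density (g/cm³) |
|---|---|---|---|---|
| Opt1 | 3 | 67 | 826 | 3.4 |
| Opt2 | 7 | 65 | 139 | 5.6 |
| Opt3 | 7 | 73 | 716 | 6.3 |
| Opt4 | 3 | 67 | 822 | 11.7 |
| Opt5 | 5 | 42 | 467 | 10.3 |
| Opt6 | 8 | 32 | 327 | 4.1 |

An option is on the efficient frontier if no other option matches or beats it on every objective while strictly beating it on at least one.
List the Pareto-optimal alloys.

Opt1: not dominated (best yield strength).
Opt2: dominated by Opt6 (corrosion resistance 8≥7, cost 32≤65, yield strength 327≥139, density 4.1≤5.6).
Opt3: not dominated.
Opt4: dominated by Opt1 (corrosion resistance 3≥3, cost 67≤67, yield strength 826≥822, density 3.4≤11.7).
Opt5: not dominated.
Opt6: not dominated (best corrosion resistance).

Opt1, Opt3, Opt5, Opt6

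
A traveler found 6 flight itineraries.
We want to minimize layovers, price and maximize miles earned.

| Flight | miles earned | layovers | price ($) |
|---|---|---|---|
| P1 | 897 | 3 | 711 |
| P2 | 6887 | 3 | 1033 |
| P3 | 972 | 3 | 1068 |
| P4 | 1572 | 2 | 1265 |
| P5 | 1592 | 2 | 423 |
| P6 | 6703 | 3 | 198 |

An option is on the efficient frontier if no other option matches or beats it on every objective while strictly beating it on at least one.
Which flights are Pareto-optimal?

P2, P5, P6

P1: dominated by P5 (miles earned 1592≥897, layovers 2≤3, price 423≤711).
P2: not dominated (best miles earned).
P3: dominated by P2 (miles earned 6887≥972, layovers 3≤3, price 1033≤1068).
P4: dominated by P5 (miles earned 1592≥1572, layovers 2≤2, price 423≤1265).
P5: not dominated.
P6: not dominated (best price).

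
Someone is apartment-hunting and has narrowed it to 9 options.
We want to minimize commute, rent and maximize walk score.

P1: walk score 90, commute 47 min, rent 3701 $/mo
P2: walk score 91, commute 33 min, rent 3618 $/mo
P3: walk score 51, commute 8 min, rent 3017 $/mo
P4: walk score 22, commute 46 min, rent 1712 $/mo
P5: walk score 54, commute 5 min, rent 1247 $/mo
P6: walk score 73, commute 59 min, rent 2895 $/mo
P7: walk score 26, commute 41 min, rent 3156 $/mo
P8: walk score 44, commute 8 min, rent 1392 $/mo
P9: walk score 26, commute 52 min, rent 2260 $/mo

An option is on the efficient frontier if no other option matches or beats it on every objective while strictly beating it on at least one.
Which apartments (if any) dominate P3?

P5: walk score 54≥51, commute 5≤8, rent 1247≤3017 — dominates P3.
Others (P1, P2, P4, P6, P7, P8, P9) are each worse than P3 on at least one objective.

P5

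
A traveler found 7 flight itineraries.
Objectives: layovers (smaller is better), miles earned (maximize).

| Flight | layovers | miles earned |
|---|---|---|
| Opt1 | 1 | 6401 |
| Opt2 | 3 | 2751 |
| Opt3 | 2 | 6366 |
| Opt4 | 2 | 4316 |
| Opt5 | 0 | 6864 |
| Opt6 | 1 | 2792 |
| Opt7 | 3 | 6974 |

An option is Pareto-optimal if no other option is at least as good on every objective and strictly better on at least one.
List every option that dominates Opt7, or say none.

none

Opt1: worse on miles earned (6401 vs 6974).
Opt2: worse on miles earned (2751 vs 6974).
Opt3: worse on miles earned (6366 vs 6974).
Opt4: worse on miles earned (4316 vs 6974).
Opt5: worse on miles earned (6864 vs 6974).
Opt6: worse on miles earned (2792 vs 6974).
No option dominates Opt7.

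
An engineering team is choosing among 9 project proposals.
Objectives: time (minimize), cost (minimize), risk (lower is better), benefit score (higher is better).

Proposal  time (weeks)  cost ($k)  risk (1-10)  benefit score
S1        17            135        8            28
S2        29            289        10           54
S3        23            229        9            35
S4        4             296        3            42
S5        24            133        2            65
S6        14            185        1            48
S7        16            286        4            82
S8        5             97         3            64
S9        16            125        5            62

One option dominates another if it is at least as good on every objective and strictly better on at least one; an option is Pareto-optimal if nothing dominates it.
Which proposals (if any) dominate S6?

none

S1: worse on time (17 vs 14).
S2: worse on time (29 vs 14).
S3: worse on time (23 vs 14).
S4: worse on cost (296 vs 185).
S5: worse on time (24 vs 14).
S7: worse on time (16 vs 14).
S8: worse on risk (3 vs 1).
S9: worse on time (16 vs 14).
No option dominates S6.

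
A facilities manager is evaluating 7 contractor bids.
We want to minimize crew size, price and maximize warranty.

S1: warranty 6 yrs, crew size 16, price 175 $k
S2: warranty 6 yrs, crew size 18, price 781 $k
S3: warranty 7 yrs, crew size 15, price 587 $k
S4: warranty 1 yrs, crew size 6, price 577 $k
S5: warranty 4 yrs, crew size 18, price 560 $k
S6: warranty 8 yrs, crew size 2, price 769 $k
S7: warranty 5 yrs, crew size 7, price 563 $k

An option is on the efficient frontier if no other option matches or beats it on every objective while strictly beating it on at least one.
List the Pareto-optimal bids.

S1, S3, S4, S6, S7

S1: not dominated (best price).
S2: dominated by S1 (warranty 6≥6, crew size 16≤18, price 175≤781).
S3: not dominated.
S4: not dominated.
S5: dominated by S1 (warranty 6≥4, crew size 16≤18, price 175≤560).
S6: not dominated (best warranty).
S7: not dominated.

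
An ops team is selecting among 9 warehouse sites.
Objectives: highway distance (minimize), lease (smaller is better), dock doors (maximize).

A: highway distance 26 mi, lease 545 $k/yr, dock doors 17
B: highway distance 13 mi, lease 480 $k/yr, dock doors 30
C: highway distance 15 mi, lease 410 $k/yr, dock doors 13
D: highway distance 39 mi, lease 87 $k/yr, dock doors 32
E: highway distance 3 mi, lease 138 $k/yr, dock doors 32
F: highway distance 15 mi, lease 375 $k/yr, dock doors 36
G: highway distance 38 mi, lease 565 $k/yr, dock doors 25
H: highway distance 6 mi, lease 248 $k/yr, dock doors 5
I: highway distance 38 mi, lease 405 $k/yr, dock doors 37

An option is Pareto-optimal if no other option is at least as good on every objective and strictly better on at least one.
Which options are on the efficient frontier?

D, E, F, I

A: dominated by B (highway distance 13≤26, lease 480≤545, dock doors 30≥17).
B: dominated by E (highway distance 3≤13, lease 138≤480, dock doors 32≥30).
C: dominated by E (highway distance 3≤15, lease 138≤410, dock doors 32≥13).
D: not dominated (best lease).
E: not dominated (best highway distance).
F: not dominated.
G: dominated by B (highway distance 13≤38, lease 480≤565, dock doors 30≥25).
H: dominated by E (highway distance 3≤6, lease 138≤248, dock doors 32≥5).
I: not dominated (best dock doors).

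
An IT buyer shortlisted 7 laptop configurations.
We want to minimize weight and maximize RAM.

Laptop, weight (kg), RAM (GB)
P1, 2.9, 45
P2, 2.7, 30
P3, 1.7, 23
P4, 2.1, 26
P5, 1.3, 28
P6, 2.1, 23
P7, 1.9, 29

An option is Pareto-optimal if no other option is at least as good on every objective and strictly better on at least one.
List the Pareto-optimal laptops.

P1: not dominated (best RAM).
P2: not dominated.
P3: dominated by P5 (weight 1.3≤1.7, RAM 28≥23).
P4: dominated by P5 (weight 1.3≤2.1, RAM 28≥26).
P5: not dominated (best weight).
P6: dominated by P3 (weight 1.7≤2.1, RAM 23≥23).
P7: not dominated.

P1, P2, P5, P7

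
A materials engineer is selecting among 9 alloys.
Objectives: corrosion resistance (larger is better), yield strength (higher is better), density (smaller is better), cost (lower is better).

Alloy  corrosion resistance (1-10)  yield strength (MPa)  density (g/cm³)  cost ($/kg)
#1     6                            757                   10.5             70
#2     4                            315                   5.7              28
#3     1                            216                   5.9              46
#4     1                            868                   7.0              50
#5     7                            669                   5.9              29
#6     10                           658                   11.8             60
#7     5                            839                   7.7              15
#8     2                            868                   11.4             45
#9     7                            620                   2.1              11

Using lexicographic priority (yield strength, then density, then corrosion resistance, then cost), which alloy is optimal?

#4

First maximize yield strength: best is 868, kept {#4, #8}.
Then minimize density: best is 7.0, kept {#4}.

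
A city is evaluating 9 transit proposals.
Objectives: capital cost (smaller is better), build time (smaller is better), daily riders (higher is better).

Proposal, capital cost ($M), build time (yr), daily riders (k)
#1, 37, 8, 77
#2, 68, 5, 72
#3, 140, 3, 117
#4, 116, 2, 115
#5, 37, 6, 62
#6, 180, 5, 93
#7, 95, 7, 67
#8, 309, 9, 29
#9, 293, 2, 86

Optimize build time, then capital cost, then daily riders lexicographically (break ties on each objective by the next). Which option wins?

First minimize build time: best is 2, kept {#4, #9}.
Then minimize capital cost: best is 116, kept {#4}.

#4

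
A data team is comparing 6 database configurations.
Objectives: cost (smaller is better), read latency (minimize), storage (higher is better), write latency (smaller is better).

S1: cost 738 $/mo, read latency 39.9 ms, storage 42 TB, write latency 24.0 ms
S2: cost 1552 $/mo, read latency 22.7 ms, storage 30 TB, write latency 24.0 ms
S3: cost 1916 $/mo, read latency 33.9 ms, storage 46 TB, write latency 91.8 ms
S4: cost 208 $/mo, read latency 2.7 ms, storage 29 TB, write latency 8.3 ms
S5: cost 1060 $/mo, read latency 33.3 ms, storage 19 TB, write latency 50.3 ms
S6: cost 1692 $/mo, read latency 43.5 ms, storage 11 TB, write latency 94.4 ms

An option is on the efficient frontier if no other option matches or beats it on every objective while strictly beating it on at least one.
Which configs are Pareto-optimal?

S1: not dominated.
S2: not dominated.
S3: not dominated (best storage).
S4: not dominated (best cost).
S5: dominated by S4 (cost 208≤1060, read latency 2.7≤33.3, storage 29≥19, write latency 8.3≤50.3).
S6: dominated by S1 (cost 738≤1692, read latency 39.9≤43.5, storage 42≥11, write latency 24.0≤94.4).

S1, S2, S3, S4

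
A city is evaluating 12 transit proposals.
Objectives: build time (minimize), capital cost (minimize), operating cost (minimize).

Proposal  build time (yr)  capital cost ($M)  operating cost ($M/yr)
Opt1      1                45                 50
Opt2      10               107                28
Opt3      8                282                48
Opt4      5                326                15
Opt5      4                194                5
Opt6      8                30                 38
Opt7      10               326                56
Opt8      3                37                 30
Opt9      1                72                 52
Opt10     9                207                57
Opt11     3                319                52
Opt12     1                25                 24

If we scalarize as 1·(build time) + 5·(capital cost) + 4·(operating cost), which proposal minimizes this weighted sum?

Opt1: 1·1 + 5·45 + 4·50 = 426
Opt2: 1·10 + 5·107 + 4·28 = 657
Opt3: 1·8 + 5·282 + 4·48 = 1610
Opt4: 1·5 + 5·326 + 4·15 = 1695
Opt5: 1·4 + 5·194 + 4·5 = 994
Opt6: 1·8 + 5·30 + 4·38 = 310
Opt7: 1·10 + 5·326 + 4·56 = 1864
Opt8: 1·3 + 5·37 + 4·30 = 308
Opt9: 1·1 + 5·72 + 4·52 = 569
Opt10: 1·9 + 5·207 + 4·57 = 1272
Opt11: 1·3 + 5·319 + 4·52 = 1806
Opt12: 1·1 + 5·25 + 4·24 = 222
Lowest: Opt12 at 222.

Opt12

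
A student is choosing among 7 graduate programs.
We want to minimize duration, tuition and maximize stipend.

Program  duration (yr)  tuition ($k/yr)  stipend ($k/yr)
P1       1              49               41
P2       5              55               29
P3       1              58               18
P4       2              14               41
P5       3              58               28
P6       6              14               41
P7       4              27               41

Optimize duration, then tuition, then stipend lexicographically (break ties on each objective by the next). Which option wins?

First minimize duration: best is 1, kept {P1, P3}.
Then minimize tuition: best is 49, kept {P1}.

P1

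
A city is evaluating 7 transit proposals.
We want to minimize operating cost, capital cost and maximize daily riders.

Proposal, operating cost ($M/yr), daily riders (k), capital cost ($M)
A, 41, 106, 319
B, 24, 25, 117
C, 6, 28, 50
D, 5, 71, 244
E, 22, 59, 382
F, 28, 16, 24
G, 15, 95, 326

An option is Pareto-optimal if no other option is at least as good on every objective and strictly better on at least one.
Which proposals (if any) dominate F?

A: worse on operating cost (41 vs 28).
B: worse on capital cost (117 vs 24).
C: worse on capital cost (50 vs 24).
D: worse on capital cost (244 vs 24).
E: worse on capital cost (382 vs 24).
G: worse on capital cost (326 vs 24).
No option dominates F.

none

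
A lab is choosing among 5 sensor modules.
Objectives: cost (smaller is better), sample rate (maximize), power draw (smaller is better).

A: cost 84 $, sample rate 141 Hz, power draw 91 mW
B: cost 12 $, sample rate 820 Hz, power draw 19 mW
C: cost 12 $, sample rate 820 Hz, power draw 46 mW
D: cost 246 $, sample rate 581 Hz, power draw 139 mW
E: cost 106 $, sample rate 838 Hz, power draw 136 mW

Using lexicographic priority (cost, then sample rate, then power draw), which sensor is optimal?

B

First minimize cost: best is 12, kept {B, C}.
Then maximize sample rate: best is 820, kept {B, C}.
Then minimize power draw: best is 19, kept {B}.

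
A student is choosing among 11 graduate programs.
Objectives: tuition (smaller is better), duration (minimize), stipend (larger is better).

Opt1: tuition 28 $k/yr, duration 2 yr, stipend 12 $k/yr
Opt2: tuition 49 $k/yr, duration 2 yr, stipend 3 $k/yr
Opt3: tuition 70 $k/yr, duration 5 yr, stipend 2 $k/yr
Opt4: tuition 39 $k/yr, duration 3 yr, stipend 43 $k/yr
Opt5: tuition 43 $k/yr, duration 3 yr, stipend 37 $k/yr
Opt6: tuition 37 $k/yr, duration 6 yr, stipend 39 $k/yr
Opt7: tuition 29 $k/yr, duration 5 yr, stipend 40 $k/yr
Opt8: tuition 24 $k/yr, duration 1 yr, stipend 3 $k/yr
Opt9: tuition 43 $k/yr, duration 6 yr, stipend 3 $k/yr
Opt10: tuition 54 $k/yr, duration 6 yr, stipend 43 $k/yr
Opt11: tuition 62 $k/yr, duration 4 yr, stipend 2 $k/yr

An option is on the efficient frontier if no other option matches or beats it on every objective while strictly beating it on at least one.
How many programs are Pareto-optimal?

4

Opt1: not dominated.
Opt2: dominated by Opt1 (tuition 28≤49, duration 2≤2, stipend 12≥3).
Opt3: dominated by Opt1 (tuition 28≤70, duration 2≤5, stipend 12≥2).
Opt4: not dominated.
Opt5: dominated by Opt4 (tuition 39≤43, duration 3≤3, stipend 43≥37).
Opt6: dominated by Opt7 (tuition 29≤37, duration 5≤6, stipend 40≥39).
Opt7: not dominated.
Opt8: not dominated (best tuition).
Opt9: dominated by Opt1 (tuition 28≤43, duration 2≤6, stipend 12≥3).
Opt10: dominated by Opt4 (tuition 39≤54, duration 3≤6, stipend 43≥43).
Opt11: dominated by Opt1 (tuition 28≤62, duration 2≤4, stipend 12≥2).
Pareto-optimal: Opt1, Opt4, Opt7, Opt8 → 4.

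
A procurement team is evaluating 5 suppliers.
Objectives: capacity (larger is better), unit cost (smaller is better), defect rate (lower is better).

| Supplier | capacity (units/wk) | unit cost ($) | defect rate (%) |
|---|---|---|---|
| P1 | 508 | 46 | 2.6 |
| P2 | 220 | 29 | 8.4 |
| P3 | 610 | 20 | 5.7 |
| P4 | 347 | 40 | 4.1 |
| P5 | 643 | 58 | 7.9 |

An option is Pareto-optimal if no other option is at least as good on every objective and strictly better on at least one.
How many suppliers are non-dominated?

4

P1: not dominated (best defect rate).
P2: dominated by P3 (capacity 610≥220, unit cost 20≤29, defect rate 5.7≤8.4).
P3: not dominated (best unit cost).
P4: not dominated.
P5: not dominated (best capacity).
Pareto-optimal: P1, P3, P4, P5 → 4.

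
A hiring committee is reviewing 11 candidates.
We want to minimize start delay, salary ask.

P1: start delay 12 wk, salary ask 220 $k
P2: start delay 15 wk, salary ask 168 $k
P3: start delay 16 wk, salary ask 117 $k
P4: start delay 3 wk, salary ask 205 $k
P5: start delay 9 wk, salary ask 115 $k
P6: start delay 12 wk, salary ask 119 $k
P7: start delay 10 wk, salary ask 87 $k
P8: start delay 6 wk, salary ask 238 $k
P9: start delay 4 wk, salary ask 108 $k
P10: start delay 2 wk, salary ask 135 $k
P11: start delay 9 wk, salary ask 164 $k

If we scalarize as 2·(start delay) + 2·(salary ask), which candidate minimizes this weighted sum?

P7

P1: 2·12 + 2·220 = 464
P2: 2·15 + 2·168 = 366
P3: 2·16 + 2·117 = 266
P4: 2·3 + 2·205 = 416
P5: 2·9 + 2·115 = 248
P6: 2·12 + 2·119 = 262
P7: 2·10 + 2·87 = 194
P8: 2·6 + 2·238 = 488
P9: 2·4 + 2·108 = 224
P10: 2·2 + 2·135 = 274
P11: 2·9 + 2·164 = 346
Lowest: P7 at 194.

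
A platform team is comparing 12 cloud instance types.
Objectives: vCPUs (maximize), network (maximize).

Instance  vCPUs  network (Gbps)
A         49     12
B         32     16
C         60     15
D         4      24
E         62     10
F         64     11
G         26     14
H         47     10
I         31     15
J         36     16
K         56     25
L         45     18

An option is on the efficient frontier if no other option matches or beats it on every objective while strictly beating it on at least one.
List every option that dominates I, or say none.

B, C, J, K, L

B: vCPUs 32≥31, network 16≥15 — dominates I.
C: vCPUs 60≥31, network 15≥15 — dominates I.
J: vCPUs 36≥31, network 16≥15 — dominates I.
K: vCPUs 56≥31, network 25≥15 — dominates I.
L: vCPUs 45≥31, network 18≥15 — dominates I.
Others (A, D, E, F, G, H) are each worse than I on at least one objective.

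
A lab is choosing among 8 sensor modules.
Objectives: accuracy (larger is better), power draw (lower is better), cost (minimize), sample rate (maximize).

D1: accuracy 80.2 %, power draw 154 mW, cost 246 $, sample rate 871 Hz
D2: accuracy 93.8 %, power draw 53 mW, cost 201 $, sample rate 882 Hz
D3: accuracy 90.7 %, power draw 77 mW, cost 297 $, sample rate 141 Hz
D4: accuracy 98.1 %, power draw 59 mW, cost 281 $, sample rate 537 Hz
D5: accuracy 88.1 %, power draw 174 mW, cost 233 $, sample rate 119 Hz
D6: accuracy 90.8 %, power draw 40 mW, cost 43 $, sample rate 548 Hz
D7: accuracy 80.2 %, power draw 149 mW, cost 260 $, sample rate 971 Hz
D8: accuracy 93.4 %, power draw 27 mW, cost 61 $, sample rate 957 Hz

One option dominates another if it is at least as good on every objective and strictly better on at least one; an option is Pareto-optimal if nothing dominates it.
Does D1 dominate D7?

D1 vs D7: D1 is worse on power draw (154 vs 149), so it does not dominate D7.

No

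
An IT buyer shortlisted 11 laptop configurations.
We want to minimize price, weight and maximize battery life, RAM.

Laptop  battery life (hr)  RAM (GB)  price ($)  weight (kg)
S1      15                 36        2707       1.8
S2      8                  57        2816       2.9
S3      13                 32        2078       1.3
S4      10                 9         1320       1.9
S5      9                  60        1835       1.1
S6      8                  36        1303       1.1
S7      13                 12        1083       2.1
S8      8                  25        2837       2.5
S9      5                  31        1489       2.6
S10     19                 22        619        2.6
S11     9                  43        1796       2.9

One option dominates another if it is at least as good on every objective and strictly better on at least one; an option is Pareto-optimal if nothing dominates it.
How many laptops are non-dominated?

S1: not dominated.
S2: dominated by S5 (battery life 9≥8, RAM 60≥57, price 1835≤2816, weight 1.1≤2.9).
S3: not dominated.
S4: not dominated.
S5: not dominated (best RAM).
S6: not dominated.
S7: not dominated.
S8: dominated by S1 (battery life 15≥8, RAM 36≥25, price 2707≤2837, weight 1.8≤2.5).
S9: dominated by S6 (battery life 8≥5, RAM 36≥31, price 1303≤1489, weight 1.1≤2.6).
S10: not dominated (best battery life).
S11: not dominated.
Pareto-optimal: S1, S3, S4, S5, S6, S7, S10, S11 → 8.

8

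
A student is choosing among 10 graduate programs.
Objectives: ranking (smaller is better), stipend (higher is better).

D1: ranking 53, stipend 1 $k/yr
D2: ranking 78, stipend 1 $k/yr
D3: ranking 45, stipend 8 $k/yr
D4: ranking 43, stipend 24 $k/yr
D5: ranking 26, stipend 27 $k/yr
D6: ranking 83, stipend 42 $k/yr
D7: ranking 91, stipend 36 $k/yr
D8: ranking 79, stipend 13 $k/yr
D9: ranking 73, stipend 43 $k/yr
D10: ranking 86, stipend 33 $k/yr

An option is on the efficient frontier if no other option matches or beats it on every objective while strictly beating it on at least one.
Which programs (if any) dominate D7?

D6: ranking 83≤91, stipend 42≥36 — dominates D7.
D9: ranking 73≤91, stipend 43≥36 — dominates D7.
Others (D1, D2, D3, D4, D5, D8, D10) are each worse than D7 on at least one objective.

D6, D9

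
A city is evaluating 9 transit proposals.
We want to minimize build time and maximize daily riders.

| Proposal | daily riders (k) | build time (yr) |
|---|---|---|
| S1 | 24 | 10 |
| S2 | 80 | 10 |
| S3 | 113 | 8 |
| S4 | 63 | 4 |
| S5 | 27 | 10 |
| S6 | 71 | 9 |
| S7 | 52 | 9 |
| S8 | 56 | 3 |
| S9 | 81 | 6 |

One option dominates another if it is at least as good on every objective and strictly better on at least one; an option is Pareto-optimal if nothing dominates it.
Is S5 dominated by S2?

Yes

S2 vs S5: daily riders 80≥27, build time 10≤10 — S2 is at least as good on every objective with at least one strict improvement.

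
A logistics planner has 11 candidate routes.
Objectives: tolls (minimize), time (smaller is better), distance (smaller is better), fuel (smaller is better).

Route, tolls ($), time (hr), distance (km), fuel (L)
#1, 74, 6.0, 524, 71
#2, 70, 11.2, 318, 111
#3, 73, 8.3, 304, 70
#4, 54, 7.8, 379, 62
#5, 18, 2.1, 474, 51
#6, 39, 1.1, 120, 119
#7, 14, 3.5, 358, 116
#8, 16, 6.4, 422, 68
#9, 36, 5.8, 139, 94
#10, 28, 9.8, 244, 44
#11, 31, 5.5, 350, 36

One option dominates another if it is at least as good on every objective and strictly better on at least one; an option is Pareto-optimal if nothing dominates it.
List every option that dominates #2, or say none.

#9, #10

#9: tolls 36≤70, time 5.8≤11.2, distance 139≤318, fuel 94≤111 — dominates #2.
#10: tolls 28≤70, time 9.8≤11.2, distance 244≤318, fuel 44≤111 — dominates #2.
Others (#1, #3, #4, #5, #6, #7, #8, #11) are each worse than #2 on at least one objective.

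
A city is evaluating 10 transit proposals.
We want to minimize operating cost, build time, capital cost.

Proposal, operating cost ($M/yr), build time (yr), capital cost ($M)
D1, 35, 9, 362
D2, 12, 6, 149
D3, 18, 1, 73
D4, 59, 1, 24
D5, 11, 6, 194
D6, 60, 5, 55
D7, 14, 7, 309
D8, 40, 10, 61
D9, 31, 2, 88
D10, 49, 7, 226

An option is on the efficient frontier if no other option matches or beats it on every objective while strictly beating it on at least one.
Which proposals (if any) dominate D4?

none

D1: worse on build time (9 vs 1).
D2: worse on build time (6 vs 1).
D3: worse on capital cost (73 vs 24).
D5: worse on build time (6 vs 1).
D6: worse on operating cost (60 vs 59).
D7: worse on build time (7 vs 1).
D8: worse on build time (10 vs 1).
D9: worse on build time (2 vs 1).
D10: worse on build time (7 vs 1).
No option dominates D4.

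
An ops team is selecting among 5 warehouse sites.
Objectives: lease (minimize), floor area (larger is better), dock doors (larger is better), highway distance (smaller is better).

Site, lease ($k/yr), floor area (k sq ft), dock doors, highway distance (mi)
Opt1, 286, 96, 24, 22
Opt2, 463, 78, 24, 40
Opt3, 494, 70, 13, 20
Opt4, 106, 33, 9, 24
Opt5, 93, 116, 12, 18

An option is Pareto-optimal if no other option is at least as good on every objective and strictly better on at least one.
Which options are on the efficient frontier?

Opt1, Opt3, Opt5

Opt1: not dominated.
Opt2: dominated by Opt1 (lease 286≤463, floor area 96≥78, dock doors 24≥24, highway distance 22≤40).
Opt3: not dominated.
Opt4: dominated by Opt5 (lease 93≤106, floor area 116≥33, dock doors 12≥9, highway distance 18≤24).
Opt5: not dominated (best lease).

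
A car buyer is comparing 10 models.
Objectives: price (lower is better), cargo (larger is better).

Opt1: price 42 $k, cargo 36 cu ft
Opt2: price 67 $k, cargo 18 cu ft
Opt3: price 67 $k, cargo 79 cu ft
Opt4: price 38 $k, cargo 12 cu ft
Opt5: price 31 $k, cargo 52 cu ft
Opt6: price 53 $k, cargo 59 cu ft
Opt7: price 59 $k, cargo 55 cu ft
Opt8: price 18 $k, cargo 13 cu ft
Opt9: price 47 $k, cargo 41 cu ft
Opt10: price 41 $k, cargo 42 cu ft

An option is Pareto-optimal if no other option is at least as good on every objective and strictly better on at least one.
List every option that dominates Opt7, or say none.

Opt6: price 53≤59, cargo 59≥55 — dominates Opt7.
Others (Opt1, Opt2, Opt3, Opt4, Opt5, Opt8, Opt9, Opt10) are each worse than Opt7 on at least one objective.

Opt6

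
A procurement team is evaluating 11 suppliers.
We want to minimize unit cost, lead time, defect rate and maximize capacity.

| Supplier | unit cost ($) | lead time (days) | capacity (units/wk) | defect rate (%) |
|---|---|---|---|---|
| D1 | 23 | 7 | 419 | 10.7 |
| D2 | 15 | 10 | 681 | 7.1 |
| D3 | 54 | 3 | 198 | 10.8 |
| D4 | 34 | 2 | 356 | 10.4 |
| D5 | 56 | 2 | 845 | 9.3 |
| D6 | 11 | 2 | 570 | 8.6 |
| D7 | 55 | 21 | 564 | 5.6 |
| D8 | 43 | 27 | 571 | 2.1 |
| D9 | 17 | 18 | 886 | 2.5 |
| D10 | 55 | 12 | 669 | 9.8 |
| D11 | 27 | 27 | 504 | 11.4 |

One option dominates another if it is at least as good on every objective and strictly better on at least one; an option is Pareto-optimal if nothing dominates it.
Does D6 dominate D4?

Yes

D6 vs D4: unit cost 11≤34, lead time 2≤2, capacity 570≥356, defect rate 8.6≤10.4 — D6 is at least as good on every objective with at least one strict improvement.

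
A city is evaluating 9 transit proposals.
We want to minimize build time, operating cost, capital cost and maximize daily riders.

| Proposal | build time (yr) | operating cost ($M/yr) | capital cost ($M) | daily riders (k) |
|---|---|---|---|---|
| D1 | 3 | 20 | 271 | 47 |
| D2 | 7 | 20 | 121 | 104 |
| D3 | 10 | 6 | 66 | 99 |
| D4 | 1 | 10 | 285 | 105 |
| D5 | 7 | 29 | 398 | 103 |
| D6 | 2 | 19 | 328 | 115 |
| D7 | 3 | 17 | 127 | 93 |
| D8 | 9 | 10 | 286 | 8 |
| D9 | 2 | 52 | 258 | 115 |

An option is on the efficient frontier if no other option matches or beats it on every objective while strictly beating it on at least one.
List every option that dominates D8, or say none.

D4: build time 1≤9, operating cost 10≤10, capital cost 285≤286, daily riders 105≥8 — dominates D8.
Others (D1, D2, D3, D5, D6, D7, D9) are each worse than D8 on at least one objective.

D4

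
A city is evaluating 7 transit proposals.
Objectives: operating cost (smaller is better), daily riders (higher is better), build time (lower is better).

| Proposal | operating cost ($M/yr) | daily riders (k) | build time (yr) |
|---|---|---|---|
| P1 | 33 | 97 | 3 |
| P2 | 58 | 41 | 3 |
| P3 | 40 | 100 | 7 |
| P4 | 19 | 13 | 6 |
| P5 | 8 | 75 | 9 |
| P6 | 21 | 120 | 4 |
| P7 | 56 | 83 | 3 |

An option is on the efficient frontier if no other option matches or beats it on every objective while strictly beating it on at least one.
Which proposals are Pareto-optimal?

P1: not dominated.
P2: dominated by P1 (operating cost 33≤58, daily riders 97≥41, build time 3≤3).
P3: dominated by P6 (operating cost 21≤40, daily riders 120≥100, build time 4≤7).
P4: not dominated.
P5: not dominated (best operating cost).
P6: not dominated (best daily riders).
P7: dominated by P1 (operating cost 33≤56, daily riders 97≥83, build time 3≤3).

P1, P4, P5, P6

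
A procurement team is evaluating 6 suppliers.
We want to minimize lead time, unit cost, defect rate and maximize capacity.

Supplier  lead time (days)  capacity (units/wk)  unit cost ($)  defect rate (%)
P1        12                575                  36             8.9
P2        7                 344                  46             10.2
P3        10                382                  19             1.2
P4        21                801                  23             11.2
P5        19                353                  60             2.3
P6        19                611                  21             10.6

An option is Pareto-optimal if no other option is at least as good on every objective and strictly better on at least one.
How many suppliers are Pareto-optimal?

5

P1: not dominated.
P2: not dominated (best lead time).
P3: not dominated (best unit cost).
P4: not dominated (best capacity).
P5: dominated by P3 (lead time 10≤19, capacity 382≥353, unit cost 19≤60, defect rate 1.2≤2.3).
P6: not dominated.
Pareto-optimal: P1, P2, P3, P4, P6 → 5.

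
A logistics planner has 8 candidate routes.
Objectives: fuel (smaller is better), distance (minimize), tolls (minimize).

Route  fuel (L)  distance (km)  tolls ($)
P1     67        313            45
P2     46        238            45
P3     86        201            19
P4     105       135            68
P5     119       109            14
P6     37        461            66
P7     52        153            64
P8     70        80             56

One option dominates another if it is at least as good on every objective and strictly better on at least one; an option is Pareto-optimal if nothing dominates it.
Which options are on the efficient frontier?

P1: dominated by P2 (fuel 46≤67, distance 238≤313, tolls 45≤45).
P2: not dominated.
P3: not dominated.
P4: dominated by P8 (fuel 70≤105, distance 80≤135, tolls 56≤68).
P5: not dominated (best tolls).
P6: not dominated (best fuel).
P7: not dominated.
P8: not dominated (best distance).

P2, P3, P5, P6, P7, P8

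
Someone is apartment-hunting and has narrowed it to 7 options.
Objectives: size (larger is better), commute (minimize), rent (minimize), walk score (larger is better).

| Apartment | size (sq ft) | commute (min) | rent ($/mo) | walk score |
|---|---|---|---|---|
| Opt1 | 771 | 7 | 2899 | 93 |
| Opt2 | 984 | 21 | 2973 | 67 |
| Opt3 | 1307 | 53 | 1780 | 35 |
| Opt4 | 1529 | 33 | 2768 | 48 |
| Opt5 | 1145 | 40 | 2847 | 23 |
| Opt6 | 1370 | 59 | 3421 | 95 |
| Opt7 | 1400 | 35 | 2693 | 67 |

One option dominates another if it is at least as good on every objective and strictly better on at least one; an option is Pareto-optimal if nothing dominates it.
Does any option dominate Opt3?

Opt1: worse on size (771 vs 1307).
Opt2: worse on size (984 vs 1307).
Opt4: worse on rent (2768 vs 1780).
Opt5: worse on size (1145 vs 1307).
Opt6: worse on commute (59 vs 53).
Opt7: worse on rent (2693 vs 1780).
No option is at least as good as Opt3 on every objective and strictly better on one.

No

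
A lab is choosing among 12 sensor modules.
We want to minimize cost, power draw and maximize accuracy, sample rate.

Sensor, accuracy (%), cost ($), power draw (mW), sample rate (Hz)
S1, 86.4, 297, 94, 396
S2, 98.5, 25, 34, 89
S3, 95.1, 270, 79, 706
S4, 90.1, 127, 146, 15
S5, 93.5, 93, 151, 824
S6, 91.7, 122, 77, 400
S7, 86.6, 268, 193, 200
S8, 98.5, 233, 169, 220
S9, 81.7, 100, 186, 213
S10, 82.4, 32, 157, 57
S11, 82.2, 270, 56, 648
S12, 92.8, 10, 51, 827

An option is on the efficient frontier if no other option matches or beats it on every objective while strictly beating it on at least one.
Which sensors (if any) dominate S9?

S5: accuracy 93.5≥81.7, cost 93≤100, power draw 151≤186, sample rate 824≥213 — dominates S9.
S12: accuracy 92.8≥81.7, cost 10≤100, power draw 51≤186, sample rate 827≥213 — dominates S9.
Others (S1, S2, S3, S4, S6, S7, S8, S10, S11) are each worse than S9 on at least one objective.

S5, S12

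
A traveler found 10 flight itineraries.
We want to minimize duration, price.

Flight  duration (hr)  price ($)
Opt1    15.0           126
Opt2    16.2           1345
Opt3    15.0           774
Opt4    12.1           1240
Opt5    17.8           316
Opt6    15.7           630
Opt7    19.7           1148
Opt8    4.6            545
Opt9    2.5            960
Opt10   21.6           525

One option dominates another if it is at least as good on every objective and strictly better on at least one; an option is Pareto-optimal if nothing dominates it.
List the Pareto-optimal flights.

Opt1, Opt8, Opt9

Opt1: not dominated (best price).
Opt2: dominated by Opt1 (duration 15.0≤16.2, price 126≤1345).
Opt3: dominated by Opt1 (duration 15.0≤15.0, price 126≤774).
Opt4: dominated by Opt8 (duration 4.6≤12.1, price 545≤1240).
Opt5: dominated by Opt1 (duration 15.0≤17.8, price 126≤316).
Opt6: dominated by Opt1 (duration 15.0≤15.7, price 126≤630).
Opt7: dominated by Opt1 (duration 15.0≤19.7, price 126≤1148).
Opt8: not dominated.
Opt9: not dominated (best duration).
Opt10: dominated by Opt1 (duration 15.0≤21.6, price 126≤525).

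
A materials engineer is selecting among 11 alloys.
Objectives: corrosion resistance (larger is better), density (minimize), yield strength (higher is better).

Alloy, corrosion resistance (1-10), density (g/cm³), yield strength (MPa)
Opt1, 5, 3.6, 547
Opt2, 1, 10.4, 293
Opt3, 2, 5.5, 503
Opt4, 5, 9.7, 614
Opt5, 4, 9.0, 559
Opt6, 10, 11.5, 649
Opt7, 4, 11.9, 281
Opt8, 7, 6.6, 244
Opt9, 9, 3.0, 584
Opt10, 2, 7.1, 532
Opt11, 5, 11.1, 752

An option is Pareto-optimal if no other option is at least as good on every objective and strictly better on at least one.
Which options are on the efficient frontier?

Opt1: dominated by Opt9 (corrosion resistance 9≥5, density 3.0≤3.6, yield strength 584≥547).
Opt2: dominated by Opt1 (corrosion resistance 5≥1, density 3.6≤10.4, yield strength 547≥293).
Opt3: dominated by Opt1 (corrosion resistance 5≥2, density 3.6≤5.5, yield strength 547≥503).
Opt4: not dominated.
Opt5: dominated by Opt9 (corrosion resistance 9≥4, density 3.0≤9.0, yield strength 584≥559).
Opt6: not dominated (best corrosion resistance).
Opt7: dominated by Opt1 (corrosion resistance 5≥4, density 3.6≤11.9, yield strength 547≥281).
Opt8: dominated by Opt9 (corrosion resistance 9≥7, density 3.0≤6.6, yield strength 584≥244).
Opt9: not dominated (best density).
Opt10: dominated by Opt1 (corrosion resistance 5≥2, density 3.6≤7.1, yield strength 547≥532).
Opt11: not dominated (best yield strength).

Opt4, Opt6, Opt9, Opt11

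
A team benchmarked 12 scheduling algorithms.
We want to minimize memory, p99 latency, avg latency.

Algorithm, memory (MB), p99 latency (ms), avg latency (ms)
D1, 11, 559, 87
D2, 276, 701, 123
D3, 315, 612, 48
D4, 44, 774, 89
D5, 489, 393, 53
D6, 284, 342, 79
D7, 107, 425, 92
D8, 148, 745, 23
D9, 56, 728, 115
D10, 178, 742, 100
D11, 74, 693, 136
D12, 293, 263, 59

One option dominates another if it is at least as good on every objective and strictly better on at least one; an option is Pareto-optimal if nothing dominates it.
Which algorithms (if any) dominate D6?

D1: worse on p99 latency (559 vs 342).
D2: worse on p99 latency (701 vs 342).
D3: worse on memory (315 vs 284).
D4: worse on p99 latency (774 vs 342).
D5: worse on memory (489 vs 284).
D7: worse on p99 latency (425 vs 342).
D8: worse on p99 latency (745 vs 342).
D9: worse on p99 latency (728 vs 342).
D10: worse on p99 latency (742 vs 342).
D11: worse on p99 latency (693 vs 342).
D12: worse on memory (293 vs 284).
No option dominates D6.

none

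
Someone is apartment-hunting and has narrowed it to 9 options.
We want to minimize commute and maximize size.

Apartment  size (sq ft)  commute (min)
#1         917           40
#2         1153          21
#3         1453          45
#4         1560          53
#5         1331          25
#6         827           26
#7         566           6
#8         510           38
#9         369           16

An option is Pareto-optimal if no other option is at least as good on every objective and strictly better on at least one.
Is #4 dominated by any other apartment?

No

#1: worse on size (917 vs 1560).
#2: worse on size (1153 vs 1560).
#3: worse on size (1453 vs 1560).
#5: worse on size (1331 vs 1560).
#6: worse on size (827 vs 1560).
#7: worse on size (566 vs 1560).
#8: worse on size (510 vs 1560).
#9: worse on size (369 vs 1560).
No option is at least as good as #4 on every objective and strictly better on one.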